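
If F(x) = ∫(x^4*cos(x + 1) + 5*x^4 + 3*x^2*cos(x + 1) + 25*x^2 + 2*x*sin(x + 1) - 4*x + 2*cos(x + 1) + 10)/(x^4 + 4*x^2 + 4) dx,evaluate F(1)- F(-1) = 2*sin(2)/3 + 20/3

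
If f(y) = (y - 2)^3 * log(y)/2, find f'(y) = (3*y^3*log(y) + y^3 - 12*y^2*log(y) - 6*y^2 + 12*y*log(y) + 12*y - 8)/(2*y)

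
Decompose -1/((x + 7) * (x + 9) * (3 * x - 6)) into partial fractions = -1/(66*(x + 9)) + 1/(54*(x + 7)) - 1/(297*(x - 2))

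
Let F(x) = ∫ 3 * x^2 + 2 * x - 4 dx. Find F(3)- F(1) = 26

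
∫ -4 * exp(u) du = -4*exp(u) + C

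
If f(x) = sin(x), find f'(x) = cos(x)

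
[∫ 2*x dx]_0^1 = 1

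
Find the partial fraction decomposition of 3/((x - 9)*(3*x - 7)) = -9/(20*(3*x - 7)) + 3/(20*(x - 9))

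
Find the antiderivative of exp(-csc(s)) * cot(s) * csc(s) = exp(-csc(s)) + C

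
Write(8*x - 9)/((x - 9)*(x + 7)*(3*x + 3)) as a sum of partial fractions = -65/(288*(x + 7)) + 17/(180*(x + 1)) + 21/(160*(x - 9))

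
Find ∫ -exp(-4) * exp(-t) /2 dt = exp(-t - 4)/2 + C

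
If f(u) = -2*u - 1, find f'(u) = -2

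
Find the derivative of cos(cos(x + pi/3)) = sin(x + pi/3)*sin(cos(x + pi/3))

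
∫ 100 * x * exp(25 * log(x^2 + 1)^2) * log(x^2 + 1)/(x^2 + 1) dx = exp(25*log(x^2 + 1)^2) + C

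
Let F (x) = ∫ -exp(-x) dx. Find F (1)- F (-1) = -E + exp(-1)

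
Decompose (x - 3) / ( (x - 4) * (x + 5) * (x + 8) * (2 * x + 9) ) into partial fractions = 60/(119*(2*x + 9)) + 11/(252*(x + 8)) - 8/(27*(x + 5)) + 1/(1836*(x - 4))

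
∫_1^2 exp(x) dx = -E + exp(2)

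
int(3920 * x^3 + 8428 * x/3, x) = 980*x^4 + 4214*x^2/3 + C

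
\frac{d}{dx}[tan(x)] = cos(x)^(-2)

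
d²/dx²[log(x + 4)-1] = -1/(x^2 + 8*x + 16)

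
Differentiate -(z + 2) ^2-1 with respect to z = -2*z - 4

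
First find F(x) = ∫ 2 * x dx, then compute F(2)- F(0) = 4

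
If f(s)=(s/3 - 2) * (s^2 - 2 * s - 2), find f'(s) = s^2 - 16*s/3 + 10/3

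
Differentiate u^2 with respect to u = 2*u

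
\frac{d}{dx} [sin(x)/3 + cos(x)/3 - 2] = -sin(x)/3 + cos(x)/3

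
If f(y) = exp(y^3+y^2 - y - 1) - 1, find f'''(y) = 27*y^6*exp(y^3 + y^2 - y - 1) + 54*y^5*exp(y^3 + y^2 - y - 1) + 9*y^4*exp(y^3 + y^2 - y - 1) + 26*y^3*exp(y^3 + y^2 - y - 1) + 51*y^2*exp(y^3 + y^2 - y - 1) - exp(y^3 + y^2 - y - 1)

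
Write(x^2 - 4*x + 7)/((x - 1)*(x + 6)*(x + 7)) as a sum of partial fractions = 21/(2*(x + 7)) - 67/(7*(x + 6)) + 1/(14*(x - 1))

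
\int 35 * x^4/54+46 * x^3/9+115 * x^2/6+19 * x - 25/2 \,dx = 7*x^5/54 + 23*x^4/18 + 115*x^3/18 + 19*x^2/2 - 25*x/2 + C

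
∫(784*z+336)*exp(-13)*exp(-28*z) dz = (-28*z - 13)*exp(-28*z - 13) + C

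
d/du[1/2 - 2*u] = -2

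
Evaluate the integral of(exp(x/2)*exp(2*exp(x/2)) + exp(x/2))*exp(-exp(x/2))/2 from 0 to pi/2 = -E - exp(-exp(pi/4)) + exp(-1) + exp(exp(pi/4))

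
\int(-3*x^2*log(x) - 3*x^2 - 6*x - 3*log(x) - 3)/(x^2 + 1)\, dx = -3*x*log(x) - 3*log(x^2 + 1) + C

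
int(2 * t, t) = t^2 + C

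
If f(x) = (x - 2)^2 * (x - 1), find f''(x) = 6*x - 10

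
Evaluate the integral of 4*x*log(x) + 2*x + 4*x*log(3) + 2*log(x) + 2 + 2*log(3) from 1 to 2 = -4*log(3) + 12*log(6)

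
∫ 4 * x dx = 2*x^2 + C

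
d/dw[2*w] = 2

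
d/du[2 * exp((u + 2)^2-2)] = 4*u*exp(u^2 + 4*u + 2) + 8*exp(u^2 + 4*u + 2)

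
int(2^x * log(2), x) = 2^x + C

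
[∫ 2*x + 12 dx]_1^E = -33 + (4 + 2*E)*(E/2 + 5)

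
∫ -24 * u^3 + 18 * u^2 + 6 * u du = -6*u^4 + 6*u^3 + 3*u^2 + C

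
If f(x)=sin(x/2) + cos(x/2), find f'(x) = -sin(x/2)/2 + cos(x/2)/2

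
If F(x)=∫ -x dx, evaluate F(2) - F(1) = -3/2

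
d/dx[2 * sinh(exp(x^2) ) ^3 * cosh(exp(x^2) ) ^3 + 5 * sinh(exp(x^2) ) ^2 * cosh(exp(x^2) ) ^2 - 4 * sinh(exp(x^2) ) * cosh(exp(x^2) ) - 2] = x*(5*sinh(4*exp(x^2)) - 35*cosh(2*exp(x^2))/4 + 3*cosh(6*exp(x^2))/4)*exp(x^2)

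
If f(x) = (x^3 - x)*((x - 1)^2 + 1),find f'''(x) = 60*x^2 - 48*x + 6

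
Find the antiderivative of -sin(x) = cos(x) + C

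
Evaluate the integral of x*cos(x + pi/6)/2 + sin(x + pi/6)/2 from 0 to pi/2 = sqrt(3)*pi/8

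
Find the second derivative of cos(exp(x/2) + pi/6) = -exp(x/2)*sin(exp(x/2) + pi/6)/4 - exp(x)*cos(exp(x/2) + pi/6)/4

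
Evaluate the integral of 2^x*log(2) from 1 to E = -2 + 2^E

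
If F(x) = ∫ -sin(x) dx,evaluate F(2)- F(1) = -cos(1) + cos(2)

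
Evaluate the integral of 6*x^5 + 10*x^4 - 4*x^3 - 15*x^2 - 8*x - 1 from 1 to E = 8 + (1 + E)^3*(-exp(2) - E + exp(3))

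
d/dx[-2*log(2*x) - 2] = -2/x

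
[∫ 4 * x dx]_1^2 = 6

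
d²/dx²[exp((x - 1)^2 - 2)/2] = 2*x^2*exp(x^2 - 2*x - 1) - 4*x*exp(x^2 - 2*x - 1) + 3*exp(x^2 - 2*x - 1)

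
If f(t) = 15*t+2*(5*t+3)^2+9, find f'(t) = 100*t + 75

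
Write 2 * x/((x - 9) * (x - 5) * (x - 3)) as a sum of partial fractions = 1/(2*(x - 3)) - 5/(4*(x - 5)) + 3/(4*(x - 9))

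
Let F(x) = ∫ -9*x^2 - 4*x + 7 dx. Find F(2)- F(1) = -20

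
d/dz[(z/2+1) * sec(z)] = z*tan(z)*sec(z)/2 + tan(z)*sec(z) + sec(z)/2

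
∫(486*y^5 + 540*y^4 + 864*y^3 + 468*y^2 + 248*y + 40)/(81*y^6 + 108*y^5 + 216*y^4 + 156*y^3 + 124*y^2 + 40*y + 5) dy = log((9*y^3 + 6*y^2 + 10*y + 2)^2 + 1) + C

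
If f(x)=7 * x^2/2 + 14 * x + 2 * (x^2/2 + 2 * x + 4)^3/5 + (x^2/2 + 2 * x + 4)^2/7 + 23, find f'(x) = 3*x^5/10 + 3*x^4 + 509*x^3/35 + 1374*x^2/35 + 2341*x/35 + 1914/35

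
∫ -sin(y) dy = cos(y) + C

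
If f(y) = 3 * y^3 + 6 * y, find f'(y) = 9*y^2 + 6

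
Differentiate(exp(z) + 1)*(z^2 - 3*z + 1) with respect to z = z^2*exp(z) - z*exp(z) + 2*z - 2*exp(z) - 3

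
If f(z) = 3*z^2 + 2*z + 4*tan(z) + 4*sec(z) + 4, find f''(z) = 8*sin(z)/cos(z)^3 + 6 - 4/cos(z) + 8/cos(z)^3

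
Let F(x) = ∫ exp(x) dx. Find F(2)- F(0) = -1 + exp(2)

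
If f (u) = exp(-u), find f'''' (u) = exp(-u)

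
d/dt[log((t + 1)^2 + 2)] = (2*t + 2)/(t^2 + 2*t + 3)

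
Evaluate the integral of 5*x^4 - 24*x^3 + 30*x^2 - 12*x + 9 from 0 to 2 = 10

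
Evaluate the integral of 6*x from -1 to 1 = 0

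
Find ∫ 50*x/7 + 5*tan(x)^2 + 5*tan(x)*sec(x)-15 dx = 25*x^2/7 - 20*x + 5*tan(x) + 5/cos(x) + C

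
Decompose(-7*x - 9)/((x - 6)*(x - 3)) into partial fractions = 10/(x - 3) - 17/(x - 6)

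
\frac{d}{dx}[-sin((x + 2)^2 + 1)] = -2*(x + 2)*cos(x^2 + 4*x + 5)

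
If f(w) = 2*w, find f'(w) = 2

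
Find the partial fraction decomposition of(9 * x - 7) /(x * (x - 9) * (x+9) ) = -44/(81*(x + 9)) + 37/(81*(x - 9)) + 7/(81*x)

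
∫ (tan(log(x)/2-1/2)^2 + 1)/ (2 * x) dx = tan(log(x)/2 - 1/2) + C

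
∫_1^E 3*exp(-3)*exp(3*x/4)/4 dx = -exp(-9/4) + exp(-3 + 3*E/4)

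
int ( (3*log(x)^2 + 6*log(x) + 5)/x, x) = (log(x) + 1)^3 + 2*log(x) + C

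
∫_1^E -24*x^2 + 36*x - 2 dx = (5 - 4*E)*(-2*E - 2 + 2*exp(2)) + 2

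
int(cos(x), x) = sin(x) + C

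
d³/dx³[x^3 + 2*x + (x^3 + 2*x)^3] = 504*x^6 + 1260*x^4 + 720*x^2 + 54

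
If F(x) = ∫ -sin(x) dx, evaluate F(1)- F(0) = -1 + cos(1)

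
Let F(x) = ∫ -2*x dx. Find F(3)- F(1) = -8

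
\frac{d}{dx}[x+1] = 1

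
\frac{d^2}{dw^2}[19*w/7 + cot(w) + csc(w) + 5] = (-1 + 2*cos(w)/sin(w)^2 + 2/sin(w)^2)/sin(w)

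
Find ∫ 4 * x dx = 2*x^2 + C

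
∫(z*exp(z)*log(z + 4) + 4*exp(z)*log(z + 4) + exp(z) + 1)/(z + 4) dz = (exp(z) + 1)*log(z + 4) + C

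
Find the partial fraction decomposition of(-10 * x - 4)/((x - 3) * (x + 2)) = -16/(5*(x + 2)) - 34/(5*(x - 3))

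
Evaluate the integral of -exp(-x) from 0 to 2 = -1 + exp(-2)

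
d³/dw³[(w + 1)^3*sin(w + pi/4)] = -w^3*cos(w + pi/4) - 9*w^2*sin(w + pi/4) - 3*w^2*cos(w + pi/4) - 18*w*sin(w + pi/4) + 15*w*cos(w + pi/4) - 3*sin(w + pi/4) + 17*cos(w + pi/4)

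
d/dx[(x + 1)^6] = 6*x^5 + 30*x^4 + 60*x^3 + 60*x^2 + 30*x + 6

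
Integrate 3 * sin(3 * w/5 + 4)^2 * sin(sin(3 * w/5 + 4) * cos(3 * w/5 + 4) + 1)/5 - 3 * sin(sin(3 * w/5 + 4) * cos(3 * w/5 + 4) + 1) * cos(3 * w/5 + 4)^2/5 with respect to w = cos(sin(6*w/5 + 8)/2 + 1) + C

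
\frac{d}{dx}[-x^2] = -2*x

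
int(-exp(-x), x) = exp(-x) + C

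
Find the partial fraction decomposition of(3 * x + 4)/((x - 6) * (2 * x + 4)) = 1/(8*(x + 2)) + 11/(8*(x - 6))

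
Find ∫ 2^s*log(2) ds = 2^s + C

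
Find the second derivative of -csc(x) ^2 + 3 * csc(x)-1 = (-3 + 4/sin(x) + 6/sin(x)^2 - 6/sin(x)^3)/sin(x)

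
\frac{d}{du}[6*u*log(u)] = 6*log(u) + 6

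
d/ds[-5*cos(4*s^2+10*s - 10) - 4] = 10*(4*s + 5)*sin(4*s^2 + 10*s - 10)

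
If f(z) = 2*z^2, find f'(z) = 4*z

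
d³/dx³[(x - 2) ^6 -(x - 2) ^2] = 120*x^3 - 720*x^2 + 1440*x - 960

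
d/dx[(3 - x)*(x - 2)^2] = -3*x^2 + 14*x - 16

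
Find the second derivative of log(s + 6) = -1/(s^2 + 12*s + 36)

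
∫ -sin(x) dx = cos(x) + C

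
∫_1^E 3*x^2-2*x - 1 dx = (-1 + E)^2*(1 + E)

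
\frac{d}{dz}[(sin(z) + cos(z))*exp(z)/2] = exp(z)*cos(z)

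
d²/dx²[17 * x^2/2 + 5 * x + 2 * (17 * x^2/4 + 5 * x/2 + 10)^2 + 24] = 867*x^2/2 + 255*x + 382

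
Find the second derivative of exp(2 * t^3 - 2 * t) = 36*t^4*exp(2*t^3 - 2*t) - 24*t^2*exp(2*t^3 - 2*t) + 12*t*exp(2*t^3 - 2*t) + 4*exp(2*t^3 - 2*t)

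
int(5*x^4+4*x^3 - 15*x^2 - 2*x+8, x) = x^5 + x^4 - 5*x^3 - x^2 + 8*x + C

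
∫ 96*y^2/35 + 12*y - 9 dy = 32*y^3/35 + 6*y^2 - 9*y + C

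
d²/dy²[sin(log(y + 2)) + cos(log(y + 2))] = -2*cos(log(y + 2))/(y^2 + 4*y + 4)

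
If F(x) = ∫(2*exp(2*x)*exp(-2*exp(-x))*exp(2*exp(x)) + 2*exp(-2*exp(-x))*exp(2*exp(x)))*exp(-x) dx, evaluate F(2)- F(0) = -1 + exp(-2*exp(-2) + 2*exp(2))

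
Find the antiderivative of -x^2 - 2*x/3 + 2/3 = -x^3/3 - x^2/3 + 2*x/3 + C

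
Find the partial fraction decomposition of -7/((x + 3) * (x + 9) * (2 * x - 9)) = -28/(405*(2*x - 9)) - 7/(162*(x + 9)) + 7/(90*(x + 3))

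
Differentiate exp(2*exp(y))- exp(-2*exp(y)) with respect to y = (2*exp(y) + 2*exp(y + 4*exp(y)))*exp(-2*exp(y))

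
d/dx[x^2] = 2*x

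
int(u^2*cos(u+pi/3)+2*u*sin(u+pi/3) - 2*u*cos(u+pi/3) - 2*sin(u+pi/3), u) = ((u - 1)^2 - 1)*sin(u + pi/3) + C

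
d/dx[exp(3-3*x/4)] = -3*exp(3 - 3*x/4)/4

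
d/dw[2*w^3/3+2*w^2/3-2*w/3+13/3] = 2*w^2 + 4*w/3 - 2/3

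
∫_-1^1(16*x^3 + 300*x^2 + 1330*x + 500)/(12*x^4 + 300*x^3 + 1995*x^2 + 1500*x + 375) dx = -log(194)/3 + log(1394)/3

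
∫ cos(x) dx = sin(x) + C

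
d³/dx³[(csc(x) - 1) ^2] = 2*(-1 + 4/sin(x) + 6/sin(x)^2 - 12/sin(x)^3)*cos(x)/sin(x)^2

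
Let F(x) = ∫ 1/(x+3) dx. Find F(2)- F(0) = -log(6) + log(10)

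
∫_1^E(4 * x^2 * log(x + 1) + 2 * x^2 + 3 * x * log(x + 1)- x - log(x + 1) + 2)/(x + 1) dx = -3*log(2) + (-E + 2 + 2*exp(2))*log(1 + E)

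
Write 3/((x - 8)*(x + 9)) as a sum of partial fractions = -3/(17*(x + 9)) + 3/(17*(x - 8))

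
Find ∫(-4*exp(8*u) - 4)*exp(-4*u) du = -2*sinh(4*u) + C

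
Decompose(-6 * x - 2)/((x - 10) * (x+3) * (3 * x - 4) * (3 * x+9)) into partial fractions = 45/(2197*(3*x - 4)) - 14/(6591*(x + 3)) + 16/(507*(x + 3)^2) - 31/(6591*(x - 10))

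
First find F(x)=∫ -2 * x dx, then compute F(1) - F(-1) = 0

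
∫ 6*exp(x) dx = 6*exp(x) + C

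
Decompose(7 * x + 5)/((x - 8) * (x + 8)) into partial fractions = 51/(16*(x + 8)) + 61/(16*(x - 8))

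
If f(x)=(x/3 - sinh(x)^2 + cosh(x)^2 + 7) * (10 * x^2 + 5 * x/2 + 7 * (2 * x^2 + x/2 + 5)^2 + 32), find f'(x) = 140*x^4/3 + 2744*x^3/3 + 1951*x^2/4 + 2453*x + 369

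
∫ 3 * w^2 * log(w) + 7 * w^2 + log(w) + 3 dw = w*(w^2 + 1)*(log(w) + 2) + C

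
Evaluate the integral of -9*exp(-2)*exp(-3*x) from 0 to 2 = -3*exp(-2) + 3*exp(-8)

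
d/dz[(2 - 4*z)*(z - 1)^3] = -16*z^3 + 42*z^2 - 36*z + 10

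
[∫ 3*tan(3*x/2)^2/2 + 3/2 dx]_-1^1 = 2*tan(3/2)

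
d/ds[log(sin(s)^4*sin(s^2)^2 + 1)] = (s*(1 - cos(2*s))^2*sin(2*s^2)/2 + 4*sin(s)^3*sin(s^2)^2*cos(s))/(sin(s)^4*sin(s^2)^2 + 1)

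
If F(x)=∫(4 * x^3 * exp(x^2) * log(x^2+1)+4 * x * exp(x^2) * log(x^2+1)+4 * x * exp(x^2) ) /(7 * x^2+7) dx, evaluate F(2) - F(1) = -2*E*log(2)/7 + 2*exp(4)*log(5)/7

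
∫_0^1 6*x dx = 3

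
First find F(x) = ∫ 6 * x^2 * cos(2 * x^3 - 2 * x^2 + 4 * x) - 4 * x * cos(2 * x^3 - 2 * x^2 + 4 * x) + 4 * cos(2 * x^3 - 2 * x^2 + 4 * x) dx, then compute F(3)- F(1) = sin(48) - sin(4)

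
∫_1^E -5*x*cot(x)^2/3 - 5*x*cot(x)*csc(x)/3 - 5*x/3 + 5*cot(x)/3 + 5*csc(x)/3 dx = -5*csc(1)/3 - 5*cot(1)/3 + 5*E*(cot(E) + csc(E))/3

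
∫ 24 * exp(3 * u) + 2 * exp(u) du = (8*exp(2*u) + 2)*exp(u) + C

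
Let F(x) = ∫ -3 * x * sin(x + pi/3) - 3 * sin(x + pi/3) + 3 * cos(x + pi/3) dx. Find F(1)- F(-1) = 6*cos(1 + pi/3)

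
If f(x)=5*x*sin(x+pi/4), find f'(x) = 5*x*cos(x + pi/4) + 5*sin(x + pi/4)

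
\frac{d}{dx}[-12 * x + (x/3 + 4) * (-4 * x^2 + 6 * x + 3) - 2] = -4*x^2 - 28*x + 13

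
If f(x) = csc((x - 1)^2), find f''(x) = 2*(-2*x^2 + 4*x^2/sin(x^2 - 2*x + 1)^2 + 4*x - 8*x/sin(x^2 - 2*x + 1)^2 - 2 - cos(x^2 - 2*x + 1)/sin(x^2 - 2*x + 1) + 4/sin(x^2 - 2*x + 1)^2)/sin(x^2 - 2*x + 1)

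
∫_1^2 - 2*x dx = -3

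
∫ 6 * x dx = 3*x^2 + C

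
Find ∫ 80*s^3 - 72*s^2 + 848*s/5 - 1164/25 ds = 20*s^4 - 24*s^3 + 424*s^2/5 - 1164*s/25 + C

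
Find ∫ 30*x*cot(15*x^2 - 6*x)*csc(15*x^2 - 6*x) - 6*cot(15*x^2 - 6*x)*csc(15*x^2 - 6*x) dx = -csc(3*x*(5*x - 2)) + C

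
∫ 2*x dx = x^2 + C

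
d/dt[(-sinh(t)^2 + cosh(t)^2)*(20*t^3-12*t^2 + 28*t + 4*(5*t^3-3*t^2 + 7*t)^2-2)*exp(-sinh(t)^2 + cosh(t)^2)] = E*(600*t^5 - 600*t^4 + 1264*t^3 - 444*t^2 + 368*t + 28)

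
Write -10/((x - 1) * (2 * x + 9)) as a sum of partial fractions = 20/(11*(2*x + 9)) - 10/(11*(x - 1))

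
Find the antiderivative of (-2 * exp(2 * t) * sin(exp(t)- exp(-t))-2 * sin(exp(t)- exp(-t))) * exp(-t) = 2*cos(2*sinh(t)) + C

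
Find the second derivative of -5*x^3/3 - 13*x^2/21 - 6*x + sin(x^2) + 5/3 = -4*x^2*sin(x^2) - 10*x + 2*cos(x^2) - 26/21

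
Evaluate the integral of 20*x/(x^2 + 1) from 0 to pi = 10*log(1 + pi^2)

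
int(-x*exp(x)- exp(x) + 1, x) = x*(1 - exp(x)) + C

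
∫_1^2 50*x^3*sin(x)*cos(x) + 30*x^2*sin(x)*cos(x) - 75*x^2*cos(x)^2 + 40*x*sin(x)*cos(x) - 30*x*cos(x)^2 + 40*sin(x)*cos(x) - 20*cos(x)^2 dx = -120 + 40*cos(2) - 160*cos(4)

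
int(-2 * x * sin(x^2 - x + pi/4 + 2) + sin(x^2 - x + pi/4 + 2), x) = cos(x^2 - x + pi/4 + 2) + C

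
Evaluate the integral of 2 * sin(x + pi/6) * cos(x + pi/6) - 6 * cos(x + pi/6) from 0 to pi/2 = -25/4 + (-3 + sqrt(3)/2)^2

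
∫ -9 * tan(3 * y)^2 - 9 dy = -3*tan(3*y) + C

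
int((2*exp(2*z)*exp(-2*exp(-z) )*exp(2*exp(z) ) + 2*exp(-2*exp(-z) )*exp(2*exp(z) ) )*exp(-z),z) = exp(4*sinh(z)) + C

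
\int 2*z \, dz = z^2 + C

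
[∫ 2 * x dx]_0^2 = 4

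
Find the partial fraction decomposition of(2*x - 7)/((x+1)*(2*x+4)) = 11/(2*(x + 2)) - 9/(2*(x + 1))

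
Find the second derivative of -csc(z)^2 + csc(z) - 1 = (-1 + 4/sin(z) + 2/sin(z)^2 - 6/sin(z)^3)/sin(z)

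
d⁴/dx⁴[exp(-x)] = exp(-x)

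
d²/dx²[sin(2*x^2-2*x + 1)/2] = -8*x^2*sin(2*x^2 - 2*x + 1) + 8*x*sin(2*x^2 - 2*x + 1) - 2*sin(2*x^2 - 2*x + 1) + 2*cos(2*x^2 - 2*x + 1)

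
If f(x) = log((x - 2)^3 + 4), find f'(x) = (3*x^2 - 12*x + 12)/(x^3 - 6*x^2 + 12*x - 4)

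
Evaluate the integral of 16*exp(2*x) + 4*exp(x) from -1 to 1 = -4*exp(-1) - 8*exp(-2) + 4*E + 8*exp(2)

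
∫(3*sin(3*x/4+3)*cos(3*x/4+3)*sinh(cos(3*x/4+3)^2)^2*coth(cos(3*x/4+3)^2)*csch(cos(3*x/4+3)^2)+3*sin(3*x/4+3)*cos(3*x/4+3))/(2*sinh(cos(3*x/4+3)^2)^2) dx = coth(cos(3*x/4 + 3)^2) + csch(cos(3*x/4 + 3)^2) + C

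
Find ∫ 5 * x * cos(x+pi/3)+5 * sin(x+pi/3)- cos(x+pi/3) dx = (5*x - 1)*sin(x + pi/3) + C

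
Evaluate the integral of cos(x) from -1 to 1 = 2*sin(1)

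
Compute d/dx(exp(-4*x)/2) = -2*exp(-4*x)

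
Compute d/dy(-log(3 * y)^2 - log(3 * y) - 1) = (-2*log(y) - 2*log(3) - 1)/y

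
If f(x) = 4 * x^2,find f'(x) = 8*x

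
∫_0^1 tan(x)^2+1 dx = tan(1)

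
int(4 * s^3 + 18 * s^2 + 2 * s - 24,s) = s^4 + 6*s^3 + s^2 - 24*s + C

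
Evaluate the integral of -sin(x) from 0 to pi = -2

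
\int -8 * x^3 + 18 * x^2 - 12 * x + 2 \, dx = -2*x^4 + 6*x^3 - 6*x^2 + 2*x + C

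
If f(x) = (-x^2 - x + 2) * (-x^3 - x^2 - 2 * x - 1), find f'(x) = 5*x^4 + 8*x^3 + 3*x^2 + 2*x - 3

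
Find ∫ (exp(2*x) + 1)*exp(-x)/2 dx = sinh(x) + C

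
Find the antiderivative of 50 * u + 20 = 25*u^2 + 20*u + C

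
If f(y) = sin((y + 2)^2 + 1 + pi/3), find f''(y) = -4*y^2*sin(y^2 + 4*y + pi/3 + 5) - 16*y*sin(y^2 + 4*y + pi/3 + 5) - 16*sin(y^2 + 4*y + pi/3 + 5) + 2*cos(y^2 + 4*y + pi/3 + 5)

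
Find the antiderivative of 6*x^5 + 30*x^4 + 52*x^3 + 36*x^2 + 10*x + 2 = x^6 + 6*x^5 + 13*x^4 + 12*x^3 + 5*x^2 + 2*x + C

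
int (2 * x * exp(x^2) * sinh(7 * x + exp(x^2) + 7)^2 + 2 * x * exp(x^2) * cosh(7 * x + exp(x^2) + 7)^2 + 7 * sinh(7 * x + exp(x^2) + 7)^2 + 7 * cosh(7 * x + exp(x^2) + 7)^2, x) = sinh(14*x + 2*exp(x^2) + 14)/2 + C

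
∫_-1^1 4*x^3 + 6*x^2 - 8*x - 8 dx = -12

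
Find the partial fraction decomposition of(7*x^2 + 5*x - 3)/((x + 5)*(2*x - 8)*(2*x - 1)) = -5/(154*(2*x - 1)) + 49/(66*(x + 5)) + 43/(42*(x - 4))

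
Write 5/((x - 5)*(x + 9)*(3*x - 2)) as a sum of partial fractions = -45/(377*(3*x - 2)) + 5/(406*(x + 9)) + 5/(182*(x - 5))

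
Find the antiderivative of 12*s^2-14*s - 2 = 4*s^3 - 7*s^2 - 2*s + C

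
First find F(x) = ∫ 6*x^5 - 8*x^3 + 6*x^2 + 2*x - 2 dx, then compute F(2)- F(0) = 48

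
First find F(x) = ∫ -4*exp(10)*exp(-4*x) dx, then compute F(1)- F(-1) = -exp(14) + exp(6)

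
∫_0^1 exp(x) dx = -1 + E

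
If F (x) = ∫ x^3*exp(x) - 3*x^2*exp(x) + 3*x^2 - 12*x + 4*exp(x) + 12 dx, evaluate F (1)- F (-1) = -E + 27*exp(-1) + 26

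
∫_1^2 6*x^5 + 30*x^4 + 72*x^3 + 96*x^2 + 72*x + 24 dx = 875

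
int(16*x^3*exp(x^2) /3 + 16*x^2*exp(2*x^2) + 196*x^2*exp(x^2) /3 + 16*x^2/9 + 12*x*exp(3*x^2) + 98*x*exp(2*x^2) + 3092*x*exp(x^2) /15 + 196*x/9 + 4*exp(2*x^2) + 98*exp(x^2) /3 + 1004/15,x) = 4*x/15 + 2*(2*x + 3*exp(x^2) + 12)^3/27 + (2*x + 3*exp(x^2) + 12)^2/18 + 2*exp(x^2)/5 + C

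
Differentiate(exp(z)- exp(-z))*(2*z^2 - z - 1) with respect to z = (2*z^2*exp(2*z) + 2*z^2 + 3*z*exp(2*z) - 5*z - 2*exp(2*z))*exp(-z)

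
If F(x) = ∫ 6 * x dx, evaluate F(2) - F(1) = 9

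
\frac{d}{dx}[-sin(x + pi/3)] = -cos(x + pi/3)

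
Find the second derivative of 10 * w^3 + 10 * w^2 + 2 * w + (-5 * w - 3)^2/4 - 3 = 60*w + 65/2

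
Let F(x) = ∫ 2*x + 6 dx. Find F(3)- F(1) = 20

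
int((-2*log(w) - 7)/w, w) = (-log(w) - 7)*log(w) + C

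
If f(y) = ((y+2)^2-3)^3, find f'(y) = 6*y^5 + 60*y^4 + 204*y^3 + 264*y^2 + 102*y + 12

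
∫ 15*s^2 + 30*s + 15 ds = 5*s^3 + 15*s^2 + 15*s + C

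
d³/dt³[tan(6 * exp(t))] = 6*(216*(-1 + cos(6*exp(t))^(-2))^2*exp(2*t) - 216*exp(2*t) + 288*exp(2*t)/cos(6*exp(t))^2 + 36*exp(t)*sin(6*exp(t))/cos(6*exp(t))^3 + cos(6*exp(t))^(-2))*exp(t)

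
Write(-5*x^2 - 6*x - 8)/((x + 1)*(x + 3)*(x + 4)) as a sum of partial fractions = -64/(3*(x + 4)) + 35/(2*(x + 3)) - 7/(6*(x + 1))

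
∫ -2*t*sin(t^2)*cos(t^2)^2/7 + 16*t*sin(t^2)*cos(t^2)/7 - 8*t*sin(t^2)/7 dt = (cos(t^2)^2 - 12*cos(t^2) + 12)*cos(t^2)/21 + C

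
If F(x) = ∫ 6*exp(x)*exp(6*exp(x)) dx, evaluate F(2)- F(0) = -exp(6) + exp(6*exp(2))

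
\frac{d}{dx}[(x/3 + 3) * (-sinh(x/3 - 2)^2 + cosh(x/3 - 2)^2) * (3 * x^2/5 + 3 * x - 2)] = 3*x^2/5 + 28*x/5 + 25/3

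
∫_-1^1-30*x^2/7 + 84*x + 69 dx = 946/7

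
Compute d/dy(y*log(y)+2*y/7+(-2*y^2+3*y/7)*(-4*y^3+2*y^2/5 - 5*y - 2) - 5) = 40*y^4 - 352*y^3/35 + 1068*y^2/35 + 26*y/7 + log(y) + 3/7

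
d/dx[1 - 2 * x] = -2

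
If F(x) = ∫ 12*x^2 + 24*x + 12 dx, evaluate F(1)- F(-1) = 32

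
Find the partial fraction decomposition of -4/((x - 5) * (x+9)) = 2/(7*(x + 9)) - 2/(7*(x - 5))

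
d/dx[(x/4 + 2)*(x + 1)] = x/2 + 9/4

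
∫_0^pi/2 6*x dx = 3*pi^2/4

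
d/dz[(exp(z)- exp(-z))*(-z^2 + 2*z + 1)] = (-z^2*exp(2*z) - z^2 + 4*z + 3*exp(2*z) - 1)*exp(-z)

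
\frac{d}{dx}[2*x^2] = 4*x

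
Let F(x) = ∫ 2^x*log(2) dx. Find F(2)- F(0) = 3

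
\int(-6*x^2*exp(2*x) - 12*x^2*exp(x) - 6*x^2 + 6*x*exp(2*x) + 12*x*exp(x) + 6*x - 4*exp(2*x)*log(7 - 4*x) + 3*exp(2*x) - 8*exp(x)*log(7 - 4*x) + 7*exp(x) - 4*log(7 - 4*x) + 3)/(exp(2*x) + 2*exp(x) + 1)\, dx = (-(exp(x) + 1)*(2*x^3 - 3*x^2 - 7*x + (4*x - 7)*log(7 - 4*x) + 4) + exp(x))/(exp(x) + 1) + C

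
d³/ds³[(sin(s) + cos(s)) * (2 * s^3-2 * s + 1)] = -2*sqrt(2)*s^3*cos(s + pi/4) - 18*sqrt(2)*s^2*sin(s + pi/4) + 38*sqrt(2)*s*cos(s + pi/4) + 19*sin(s) + 17*cos(s)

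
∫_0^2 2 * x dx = 4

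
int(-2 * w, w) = -w^2 + C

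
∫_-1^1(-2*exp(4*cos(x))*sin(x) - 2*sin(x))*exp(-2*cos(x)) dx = 0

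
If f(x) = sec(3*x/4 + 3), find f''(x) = 9*tan(3*x/4 + 3)^2*sec(3*x/4 + 3)/8 + 9*sec(3*x/4 + 3)/16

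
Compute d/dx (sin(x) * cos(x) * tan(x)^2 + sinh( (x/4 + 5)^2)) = x*cosh(x^2/16 + 5*x/2 + 25)/8 - 2*sin(x)^4/cos(x)^2 + 5*cosh(x^2/16 + 5*x/2 + 25)/2 - 3 + 3/cos(x)^2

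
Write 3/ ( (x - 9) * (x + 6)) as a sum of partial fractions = -1/(5*(x + 6)) + 1/(5*(x - 9))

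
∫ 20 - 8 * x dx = -4*x^2 + 20*x + C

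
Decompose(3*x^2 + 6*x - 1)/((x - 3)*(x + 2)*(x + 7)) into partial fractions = 52/(25*(x + 7)) + 1/(25*(x + 2)) + 22/(25*(x - 3))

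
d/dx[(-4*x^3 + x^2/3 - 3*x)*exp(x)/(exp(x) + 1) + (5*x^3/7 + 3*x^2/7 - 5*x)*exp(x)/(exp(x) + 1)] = (-69*x^3*exp(x) - 207*x^2*exp(2*x) - 191*x^2*exp(x) + 32*x*exp(2*x) - 136*x*exp(x) - 168*exp(2*x) - 168*exp(x))/(21*exp(2*x) + 42*exp(x) + 21)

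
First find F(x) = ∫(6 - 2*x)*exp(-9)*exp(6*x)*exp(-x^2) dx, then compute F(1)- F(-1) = -exp(-16) + exp(-4)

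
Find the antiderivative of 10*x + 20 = 5*x^2 + 20*x + C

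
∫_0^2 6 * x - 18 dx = -24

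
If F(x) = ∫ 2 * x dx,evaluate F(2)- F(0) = 4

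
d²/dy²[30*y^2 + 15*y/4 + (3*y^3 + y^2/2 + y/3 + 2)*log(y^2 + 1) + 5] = (54*y^5*log(y^2 + 1) + 90*y^5 + 3*y^4*log(y^2 + 1) + 189*y^4 + 108*y^3*log(y^2 + 1) + 128*y^3 + 6*y^2*log(y^2 + 1) + 363*y^2 + 54*y*log(y^2 + 1) + 6*y + 3*log(y^2 + 1) + 192)/(3*y^4 + 6*y^2 + 3)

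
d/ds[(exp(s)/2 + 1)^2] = exp(2*s)/2 + exp(s)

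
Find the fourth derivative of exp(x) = exp(x)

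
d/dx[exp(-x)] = -exp(-x)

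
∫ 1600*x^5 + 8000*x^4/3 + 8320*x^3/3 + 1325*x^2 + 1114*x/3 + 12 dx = 800*x^6/3 + 1600*x^5/3 + 2080*x^4/3 + 1325*x^3/3 + 557*x^2/3 + 12*x + C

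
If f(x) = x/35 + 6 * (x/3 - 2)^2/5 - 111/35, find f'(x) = 4*x/15 - 11/7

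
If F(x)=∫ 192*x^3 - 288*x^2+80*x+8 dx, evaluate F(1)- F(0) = 0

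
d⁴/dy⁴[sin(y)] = sin(y)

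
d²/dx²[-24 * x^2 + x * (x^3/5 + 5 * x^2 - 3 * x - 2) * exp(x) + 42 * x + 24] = x^4*exp(x)/5 + 33*x^3*exp(x)/5 + 147*x^2*exp(x)/5 + 16*x*exp(x) - 10*exp(x) - 48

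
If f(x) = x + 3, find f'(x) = 1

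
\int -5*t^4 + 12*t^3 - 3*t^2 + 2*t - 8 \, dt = -t^5 + 3*t^4 - t^3 + t^2 - 8*t + C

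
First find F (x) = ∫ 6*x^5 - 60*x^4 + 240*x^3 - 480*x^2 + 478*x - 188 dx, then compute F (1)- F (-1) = -720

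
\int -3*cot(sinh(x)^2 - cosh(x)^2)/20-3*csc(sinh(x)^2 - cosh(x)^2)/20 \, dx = 3*x*cot(1)/20 + 3*x*csc(1)/20 + C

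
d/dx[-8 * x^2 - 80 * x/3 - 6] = -16*x - 80/3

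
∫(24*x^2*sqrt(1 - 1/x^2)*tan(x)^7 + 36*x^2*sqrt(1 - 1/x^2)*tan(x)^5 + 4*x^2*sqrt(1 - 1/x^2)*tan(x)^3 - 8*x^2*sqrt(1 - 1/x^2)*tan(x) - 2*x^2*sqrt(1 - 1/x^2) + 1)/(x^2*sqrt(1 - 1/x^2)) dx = -2*x + 4*tan(x)^6 + 3*tan(x)^4 - 4*tan(x)^2 + asec(x) + C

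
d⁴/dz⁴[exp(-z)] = exp(-z)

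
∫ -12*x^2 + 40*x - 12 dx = -4*x^3 + 20*x^2 - 12*x + C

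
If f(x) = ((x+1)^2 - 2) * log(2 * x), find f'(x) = (2*x^2*log(x) + x^2 + 2*x^2*log(2) + 2*x*log(x) + 2*x*log(2) + 2*x - 1)/x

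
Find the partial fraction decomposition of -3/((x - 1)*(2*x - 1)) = 6/(2*x - 1) - 3/(x - 1)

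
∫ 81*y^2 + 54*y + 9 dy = 27*y^3 + 27*y^2 + 9*y + C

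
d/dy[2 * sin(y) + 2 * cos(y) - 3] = -2*sin(y) + 2*cos(y)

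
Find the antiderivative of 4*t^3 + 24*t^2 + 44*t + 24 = t^4 + 8*t^3 + 22*t^2 + 24*t + C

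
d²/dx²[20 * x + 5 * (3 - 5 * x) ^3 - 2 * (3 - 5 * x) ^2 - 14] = 2150 - 3750*x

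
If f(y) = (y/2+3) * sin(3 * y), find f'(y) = 3*y*cos(3*y)/2 + sin(3*y)/2 + 9*cos(3*y)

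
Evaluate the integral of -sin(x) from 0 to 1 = -1 + cos(1)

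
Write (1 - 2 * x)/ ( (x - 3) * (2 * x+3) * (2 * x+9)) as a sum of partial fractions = 2/(9*(2*x + 9)) - 4/(27*(2*x + 3)) - 1/(27*(x - 3))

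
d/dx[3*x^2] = 6*x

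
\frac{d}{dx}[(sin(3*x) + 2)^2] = 6*(sin(3*x) + 2)*cos(3*x)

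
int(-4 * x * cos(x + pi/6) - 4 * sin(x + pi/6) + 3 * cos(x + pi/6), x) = (3 - 4*x)*sin(x + pi/6) + C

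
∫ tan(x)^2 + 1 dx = tan(x) + C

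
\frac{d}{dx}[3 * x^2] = 6*x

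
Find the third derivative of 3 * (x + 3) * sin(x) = -3*x*cos(x) - 9*sin(x) - 9*cos(x)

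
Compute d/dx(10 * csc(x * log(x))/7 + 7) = -10*(log(x) + 1)*cos(x*log(x))/(7*sin(x*log(x))^2)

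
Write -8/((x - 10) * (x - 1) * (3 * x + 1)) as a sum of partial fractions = -18/(31*(3*x + 1)) + 2/(9*(x - 1)) - 8/(279*(x - 10))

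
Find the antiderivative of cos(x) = sin(x) + C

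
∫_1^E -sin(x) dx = cos(E) - cos(1)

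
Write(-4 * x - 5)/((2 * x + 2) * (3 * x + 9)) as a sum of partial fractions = -7/(12*(x + 3)) - 1/(12*(x + 1))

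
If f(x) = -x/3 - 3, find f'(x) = -1/3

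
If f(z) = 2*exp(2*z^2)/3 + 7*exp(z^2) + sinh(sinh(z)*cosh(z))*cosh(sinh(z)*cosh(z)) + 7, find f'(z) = 8*z*exp(2*z^2)/3 + 14*z*exp(z^2) + cosh(2*z - sinh(2*z))/2 + cosh(2*z + sinh(2*z))/2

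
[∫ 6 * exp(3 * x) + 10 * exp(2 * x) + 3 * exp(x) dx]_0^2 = -(1 + exp(2))^2 - 11 - exp(2) + 2*(1 + exp(2))^3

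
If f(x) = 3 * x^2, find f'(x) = 6*x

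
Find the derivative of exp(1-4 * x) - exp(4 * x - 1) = (-4*exp(8*x - 2) - 4)*exp(1 - 4*x)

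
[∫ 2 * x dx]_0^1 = 1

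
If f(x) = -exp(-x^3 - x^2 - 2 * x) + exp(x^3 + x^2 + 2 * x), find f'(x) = (3*x^2*exp(2*x^3 + 2*x^2 + 4*x) + 3*x^2 + 2*x*exp(2*x^3 + 2*x^2 + 4*x) + 2*x + 2*exp(2*x^3 + 2*x^2 + 4*x) + 2)*exp(-x^3 - x^2 - 2*x)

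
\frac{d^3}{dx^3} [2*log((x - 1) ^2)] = 8/(x^3 - 3*x^2 + 3*x - 1)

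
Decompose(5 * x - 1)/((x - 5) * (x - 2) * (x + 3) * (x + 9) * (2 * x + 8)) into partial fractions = -23/(4620*(x + 9)) + 7/(180*(x + 4)) - 1/(30*(x + 3)) - 1/(220*(x - 2)) + 1/(252*(x - 5))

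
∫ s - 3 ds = s^2/2 - 3*s + C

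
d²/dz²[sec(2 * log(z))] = 2*(-sin(2*log(z))/cos(2*log(z)) - 2 + 4/cos(2*log(z))^2)/(z^2*cos(2*log(z)))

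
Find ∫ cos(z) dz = sin(z) + C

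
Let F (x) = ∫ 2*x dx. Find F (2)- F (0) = 4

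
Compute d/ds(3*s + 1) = 3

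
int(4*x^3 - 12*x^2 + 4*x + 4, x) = x^4 - 4*x^3 + 2*x^2 + 4*x + C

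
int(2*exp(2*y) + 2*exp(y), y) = (exp(y) + 1)^2 + C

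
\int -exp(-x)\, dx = exp(-x) + C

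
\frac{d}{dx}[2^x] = 2^x*log(2)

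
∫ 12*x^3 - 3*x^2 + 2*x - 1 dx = 3*x^4 - x^3 + x^2 - x + C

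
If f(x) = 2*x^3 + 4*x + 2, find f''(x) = 12*x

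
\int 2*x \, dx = x^2 + C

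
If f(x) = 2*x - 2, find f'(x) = 2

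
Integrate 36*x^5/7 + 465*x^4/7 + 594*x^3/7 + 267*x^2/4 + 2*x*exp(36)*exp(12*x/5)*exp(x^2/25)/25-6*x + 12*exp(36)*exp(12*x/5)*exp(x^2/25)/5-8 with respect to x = x*(2*x^2 + 3*x + 4)*(12*x^3 + 168*x^2 + 21*x - 56)/28 + exp((x + 30)^2/25) + C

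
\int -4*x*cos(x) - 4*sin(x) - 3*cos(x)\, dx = (-4*x - 3)*sin(x) + C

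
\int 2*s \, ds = s^2 + C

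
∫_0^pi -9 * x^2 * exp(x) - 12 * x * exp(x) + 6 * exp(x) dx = 3*pi*(2 - 3*pi)*exp(pi)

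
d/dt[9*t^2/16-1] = 9*t/8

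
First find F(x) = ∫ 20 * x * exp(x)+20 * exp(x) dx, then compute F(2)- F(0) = 40*exp(2)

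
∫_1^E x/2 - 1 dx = -1/4 + (-2 + E)^2/4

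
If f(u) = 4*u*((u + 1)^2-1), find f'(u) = 12*u^2 + 16*u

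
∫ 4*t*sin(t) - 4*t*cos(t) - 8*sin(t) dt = -4*sqrt(2)*(t - 1)*sin(t + pi/4) + C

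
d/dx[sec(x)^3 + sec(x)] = 3*tan(x)*sec(x)^3 + tan(x)*sec(x)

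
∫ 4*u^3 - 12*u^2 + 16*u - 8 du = u^4 - 4*u^3 + 8*u^2 - 8*u + C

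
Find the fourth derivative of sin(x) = sin(x)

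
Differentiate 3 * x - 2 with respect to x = 3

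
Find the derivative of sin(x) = cos(x)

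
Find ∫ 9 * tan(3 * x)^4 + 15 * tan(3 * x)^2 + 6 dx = (tan(3*x)^2 + 2)*tan(3*x) + C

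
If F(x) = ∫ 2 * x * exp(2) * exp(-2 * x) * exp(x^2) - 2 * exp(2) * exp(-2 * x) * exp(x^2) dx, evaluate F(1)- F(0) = E - exp(2)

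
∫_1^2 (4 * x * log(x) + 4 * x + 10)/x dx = 18*log(2)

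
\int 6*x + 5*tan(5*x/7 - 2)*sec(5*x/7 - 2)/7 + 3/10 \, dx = 3*x^2 + 3*x/10 + sec(5*x/7 - 2) + C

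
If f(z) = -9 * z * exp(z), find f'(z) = -9*z*exp(z) - 9*exp(z)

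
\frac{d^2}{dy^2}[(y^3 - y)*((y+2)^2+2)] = 20*y^3 + 48*y^2 + 30*y - 8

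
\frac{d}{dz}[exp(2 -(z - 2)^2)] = (4 - 2*z)*exp(-z^2 + 4*z - 2)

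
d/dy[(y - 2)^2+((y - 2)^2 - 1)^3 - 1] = 6*y^5 - 60*y^4 + 228*y^3 - 408*y^2 + 344*y - 112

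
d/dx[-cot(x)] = sin(x)^(-2)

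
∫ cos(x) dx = sin(x) + C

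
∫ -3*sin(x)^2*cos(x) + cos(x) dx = sin(x)*cos(x)^2 + C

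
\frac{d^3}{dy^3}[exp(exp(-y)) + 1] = (-3*exp(y + exp(-y)) - exp(2*y + exp(-y)) - exp(exp(-y)))*exp(-3*y)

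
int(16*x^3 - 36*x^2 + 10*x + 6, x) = 4*x^4 - 12*x^3 + 5*x^2 + 6*x + C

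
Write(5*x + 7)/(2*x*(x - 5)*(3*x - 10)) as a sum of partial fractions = -213/(100*(3*x - 10)) + 16/(25*(x - 5)) + 7/(100*x)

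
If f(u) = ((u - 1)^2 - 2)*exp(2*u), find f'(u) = 2*u^2*exp(2*u) - 2*u*exp(2*u) - 4*exp(2*u)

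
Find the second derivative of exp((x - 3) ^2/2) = x^2*exp(x^2/2 - 3*x + 9/2) - 6*x*exp(x^2/2 - 3*x + 9/2) + 10*exp(x^2/2 - 3*x + 9/2)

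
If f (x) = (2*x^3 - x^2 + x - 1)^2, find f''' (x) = 480*x^3 - 240*x^2 + 120*x - 36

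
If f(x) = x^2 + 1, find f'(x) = 2*x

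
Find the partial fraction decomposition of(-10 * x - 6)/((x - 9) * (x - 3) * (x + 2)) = 14/(55*(x + 2)) + 6/(5*(x - 3)) - 16/(11*(x - 9))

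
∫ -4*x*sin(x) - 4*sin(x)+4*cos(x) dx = (4*x + 4)*cos(x) + C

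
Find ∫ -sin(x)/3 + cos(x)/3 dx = sqrt(2)*sin(x + pi/4)/3 + C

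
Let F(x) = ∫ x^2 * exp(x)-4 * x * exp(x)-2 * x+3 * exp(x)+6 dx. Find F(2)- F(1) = -4*E + 3 + exp(2)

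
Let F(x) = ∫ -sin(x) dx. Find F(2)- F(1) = -cos(1) + cos(2)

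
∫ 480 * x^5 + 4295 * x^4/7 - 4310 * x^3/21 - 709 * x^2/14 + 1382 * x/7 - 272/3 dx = 80*x^6 + 859*x^5/7 - 2155*x^4/42 - 709*x^3/42 + 691*x^2/7 - 272*x/3 + C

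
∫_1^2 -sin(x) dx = -cos(1) + cos(2)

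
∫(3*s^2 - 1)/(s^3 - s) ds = log(s^3 - s) + C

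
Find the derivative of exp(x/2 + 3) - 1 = exp(x/2 + 3)/2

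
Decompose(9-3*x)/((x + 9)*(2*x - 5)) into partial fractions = 3/(23*(2*x - 5)) - 36/(23*(x + 9))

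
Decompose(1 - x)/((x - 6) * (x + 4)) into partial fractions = -1/(2*(x + 4)) - 1/(2*(x - 6))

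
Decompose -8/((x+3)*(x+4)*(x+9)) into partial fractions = -4/(15*(x + 9)) + 8/(5*(x + 4)) - 4/(3*(x + 3))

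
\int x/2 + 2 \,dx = x^2/4 + 2*x + C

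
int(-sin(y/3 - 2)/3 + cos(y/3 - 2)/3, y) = sqrt(2)*cos(-y/3 + pi/4 + 2) + C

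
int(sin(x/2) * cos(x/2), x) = sin(x/2)^2 + C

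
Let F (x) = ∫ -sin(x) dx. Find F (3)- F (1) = cos(3) - cos(1)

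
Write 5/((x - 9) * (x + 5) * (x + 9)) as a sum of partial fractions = 5/(72*(x + 9)) - 5/(56*(x + 5)) + 5/(252*(x - 9))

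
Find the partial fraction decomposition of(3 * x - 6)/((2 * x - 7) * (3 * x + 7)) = 39/(35*(3*x + 7)) + 9/(35*(2*x - 7))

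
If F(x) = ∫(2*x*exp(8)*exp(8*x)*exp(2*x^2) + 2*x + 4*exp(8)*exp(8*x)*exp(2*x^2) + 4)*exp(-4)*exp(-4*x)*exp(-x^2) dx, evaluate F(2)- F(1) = -exp(9) - exp(-16) + exp(-9) + exp(16)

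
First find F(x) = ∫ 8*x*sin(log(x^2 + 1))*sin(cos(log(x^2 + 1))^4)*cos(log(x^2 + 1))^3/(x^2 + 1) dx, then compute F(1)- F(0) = -cos(1) + cos(cos(log(2))^4)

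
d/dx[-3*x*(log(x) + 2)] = -3*log(x) - 9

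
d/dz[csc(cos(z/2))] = sin(z/2)*cot(cos(z/2))*csc(cos(z/2))/2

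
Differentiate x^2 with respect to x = 2*x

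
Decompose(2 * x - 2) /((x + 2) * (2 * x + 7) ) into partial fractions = 6/(2*x + 7) - 2/(x + 2)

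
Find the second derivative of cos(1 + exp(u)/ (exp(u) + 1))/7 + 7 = (exp(2*u)*sin(1 + exp(u)/(exp(u) + 1)) - exp(u)*cos(1 + exp(u)/(exp(u) + 1)) - sin(1 + exp(u)/(exp(u) + 1)))*exp(u)/(7*exp(4*u) + 28*exp(3*u) + 42*exp(2*u) + 28*exp(u) + 7)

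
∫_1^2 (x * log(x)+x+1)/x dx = 3*log(2)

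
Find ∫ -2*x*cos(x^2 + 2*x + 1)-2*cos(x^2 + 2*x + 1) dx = -sin((x + 1)^2) + C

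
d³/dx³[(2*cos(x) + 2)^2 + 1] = 8*(4*cos(x) + 1)*sin(x)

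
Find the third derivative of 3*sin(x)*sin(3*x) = 12*sin(2*x) - 96*sin(4*x)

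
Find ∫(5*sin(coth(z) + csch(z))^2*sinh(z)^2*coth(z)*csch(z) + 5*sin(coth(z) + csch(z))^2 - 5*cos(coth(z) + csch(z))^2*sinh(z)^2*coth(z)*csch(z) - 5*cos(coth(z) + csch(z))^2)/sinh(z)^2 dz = 5*sin(2*(coth(z) + csch(z)))/2 + C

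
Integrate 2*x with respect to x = x^2 + C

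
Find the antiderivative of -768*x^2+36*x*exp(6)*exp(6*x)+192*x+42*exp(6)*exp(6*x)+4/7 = -256*x^3 + 96*x^2 + 4*x/7 + 6*(x + 1)*exp(6*x + 6) + C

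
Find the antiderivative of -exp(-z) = exp(-z) + C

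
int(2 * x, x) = x^2 + C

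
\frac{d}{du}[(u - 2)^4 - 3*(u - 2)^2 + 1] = 4*u^3 - 24*u^2 + 42*u - 20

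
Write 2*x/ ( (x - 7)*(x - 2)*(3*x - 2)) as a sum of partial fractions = 3/(19*(3*x - 2)) - 1/(5*(x - 2)) + 14/(95*(x - 7))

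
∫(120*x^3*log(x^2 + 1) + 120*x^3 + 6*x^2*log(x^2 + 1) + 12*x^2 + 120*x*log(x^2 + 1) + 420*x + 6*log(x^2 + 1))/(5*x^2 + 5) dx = 6*(10*x^2 + x + 35)*log(x^2 + 1)/5 + C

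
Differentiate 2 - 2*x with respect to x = -2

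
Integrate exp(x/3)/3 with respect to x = exp(x/3) + C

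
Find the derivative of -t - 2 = -1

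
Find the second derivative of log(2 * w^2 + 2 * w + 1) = (-8*w^2 - 8*w)/(4*w^4 + 8*w^3 + 8*w^2 + 4*w + 1)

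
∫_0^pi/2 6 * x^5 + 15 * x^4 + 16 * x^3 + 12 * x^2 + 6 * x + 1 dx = (1 + pi/2)^3*(pi/2 + pi^3/8)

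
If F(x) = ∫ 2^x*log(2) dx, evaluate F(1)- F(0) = 1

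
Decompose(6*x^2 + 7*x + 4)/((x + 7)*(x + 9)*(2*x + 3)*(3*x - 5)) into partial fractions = 873/(15808*(3*x - 5)) - 56/(3135*(2*x + 3)) - 427/(960*(x + 9)) + 249/(572*(x + 7))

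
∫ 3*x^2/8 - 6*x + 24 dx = x^3/8 - 3*x^2 + 24*x + C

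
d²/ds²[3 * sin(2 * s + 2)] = -12*sin(2*s + 2)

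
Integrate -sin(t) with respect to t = cos(t) + C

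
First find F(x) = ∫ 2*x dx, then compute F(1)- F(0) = 1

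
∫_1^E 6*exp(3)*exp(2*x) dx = -3*exp(5) + 3*exp(3 + 2*E)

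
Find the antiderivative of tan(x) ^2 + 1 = tan(x) + C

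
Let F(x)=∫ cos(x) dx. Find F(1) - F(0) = sin(1)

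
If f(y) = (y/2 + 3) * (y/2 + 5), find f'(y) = y/2 + 4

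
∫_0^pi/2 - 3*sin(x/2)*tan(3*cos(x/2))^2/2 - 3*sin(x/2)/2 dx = tan(3*sqrt(2)/2) - tan(3)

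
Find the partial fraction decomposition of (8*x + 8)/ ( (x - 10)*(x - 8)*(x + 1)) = -4/(x - 8) + 4/(x - 10)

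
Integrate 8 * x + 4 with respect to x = 4*x^2 + 4*x + C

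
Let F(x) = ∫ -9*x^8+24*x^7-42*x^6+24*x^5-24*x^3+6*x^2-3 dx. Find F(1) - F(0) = -7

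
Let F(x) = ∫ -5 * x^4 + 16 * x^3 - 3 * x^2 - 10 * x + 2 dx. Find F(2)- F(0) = 8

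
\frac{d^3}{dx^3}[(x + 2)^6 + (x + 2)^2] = 120*x^3 + 720*x^2 + 1440*x + 960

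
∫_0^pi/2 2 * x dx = pi^2/4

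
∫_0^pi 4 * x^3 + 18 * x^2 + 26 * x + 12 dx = -4 + (2 + 3*pi + pi^2)^2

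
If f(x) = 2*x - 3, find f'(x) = 2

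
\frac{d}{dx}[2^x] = 2^x*log(2)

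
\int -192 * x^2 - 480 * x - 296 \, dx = -64*x^3 - 240*x^2 - 296*x + C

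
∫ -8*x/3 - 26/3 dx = -4*x^2/3 - 26*x/3 + C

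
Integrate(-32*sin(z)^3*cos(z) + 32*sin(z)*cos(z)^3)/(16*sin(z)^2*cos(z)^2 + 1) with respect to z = log(3 - 2*cos(4*z)) + C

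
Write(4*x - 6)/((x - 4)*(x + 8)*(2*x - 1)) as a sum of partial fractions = 16/(119*(2*x - 1)) - 19/(102*(x + 8)) + 5/(42*(x - 4))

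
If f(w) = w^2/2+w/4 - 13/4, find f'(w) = w + 1/4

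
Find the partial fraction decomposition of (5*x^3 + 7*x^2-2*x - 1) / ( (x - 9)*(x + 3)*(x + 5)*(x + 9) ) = 3061/(432*(x + 9)) - 63/(16*(x + 5)) + 67/(144*(x + 3)) + 599/(432*(x - 9))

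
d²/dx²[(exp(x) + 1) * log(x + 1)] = (x^2*exp(x)*log(x + 1) + 2*x*exp(x)*log(x + 1) + 2*x*exp(x) + exp(x)*log(x + 1) + exp(x) - 1)/(x^2 + 2*x + 1)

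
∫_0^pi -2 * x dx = -pi^2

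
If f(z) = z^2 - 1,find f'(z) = 2*z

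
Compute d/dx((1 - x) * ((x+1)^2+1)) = -3*x^2 - 2*x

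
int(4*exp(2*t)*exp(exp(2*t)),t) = 2*exp(exp(2*t)) + C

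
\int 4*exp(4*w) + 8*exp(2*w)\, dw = (exp(2*w) + 2)^2 + C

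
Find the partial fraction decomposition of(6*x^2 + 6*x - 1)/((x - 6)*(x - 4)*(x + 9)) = 431/(195*(x + 9)) - 119/(26*(x - 4)) + 251/(30*(x - 6))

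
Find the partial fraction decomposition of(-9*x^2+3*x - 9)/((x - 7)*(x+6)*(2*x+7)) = 173/(35*(2*x + 7)) - 27/(5*(x + 6)) - 11/(7*(x - 7))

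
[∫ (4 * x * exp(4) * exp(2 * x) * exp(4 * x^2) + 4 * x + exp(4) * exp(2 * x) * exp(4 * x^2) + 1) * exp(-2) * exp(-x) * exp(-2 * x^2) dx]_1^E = -exp(5) - exp(-2*exp(2) - E - 2) + exp(-5) + exp(2 + E + 2*exp(2))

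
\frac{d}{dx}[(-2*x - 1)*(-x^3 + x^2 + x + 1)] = 8*x^3 - 3*x^2 - 6*x - 3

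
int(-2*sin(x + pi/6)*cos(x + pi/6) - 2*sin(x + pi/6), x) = (cos(x + pi/6) + 1)^2 + C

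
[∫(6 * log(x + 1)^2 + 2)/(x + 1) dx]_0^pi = 2*log(1 + pi) + 2*log(1 + pi)^3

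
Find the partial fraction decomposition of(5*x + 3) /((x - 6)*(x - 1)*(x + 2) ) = -7/(24*(x + 2)) - 8/(15*(x - 1)) + 33/(40*(x - 6))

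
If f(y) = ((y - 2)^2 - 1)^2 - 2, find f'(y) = 4*y^3 - 24*y^2 + 44*y - 24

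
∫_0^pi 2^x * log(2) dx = -1 + 2^pi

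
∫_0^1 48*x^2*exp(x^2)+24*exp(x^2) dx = 24*E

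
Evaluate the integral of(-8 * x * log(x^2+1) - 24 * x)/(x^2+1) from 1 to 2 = -12*log(5) - 2*log(5)^2 + 2*log(2)^2 + 12*log(2)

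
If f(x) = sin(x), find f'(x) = cos(x)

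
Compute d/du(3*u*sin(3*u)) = 9*u*cos(3*u) + 3*sin(3*u)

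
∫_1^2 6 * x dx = 9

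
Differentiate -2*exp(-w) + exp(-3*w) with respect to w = (2*exp(2*w) - 3)*exp(-3*w)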